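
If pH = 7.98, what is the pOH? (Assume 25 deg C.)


At 25 deg C, pH + pOH = 14.
pOH = 14 - pH = 14 - 7.98
pOH = 6.02:

6.02


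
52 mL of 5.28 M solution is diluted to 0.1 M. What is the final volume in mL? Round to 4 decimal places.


Dilution: M1*V1 = M2*V2, solve for V2.
V2 = M1*V1 / M2
V2 = 5.28 * 52 / 0.1
V2 = 274.56 / 0.1
V2 = 2745.6 mL, rounded to 4 dp:

2745.6000 mL


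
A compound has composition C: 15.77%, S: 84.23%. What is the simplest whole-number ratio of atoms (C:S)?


Assume 100 g of compound, divide each mass% by atomic mass to get moles, then normalize by the smallest to get a raw atom ratio.
Moles per 100 g: C: 15.77/12.011 = 1.313, S: 84.23/32.065 = 2.6269
Raw ratio (divide by min = 1.313): C: 1.0, S: 2.001
Multiply by 1 to clear fractions: C: 1.0 ~= 1, S: 2.001 ~= 2
Reduce by GCD to get the simplest whole-number ratio:

1:2


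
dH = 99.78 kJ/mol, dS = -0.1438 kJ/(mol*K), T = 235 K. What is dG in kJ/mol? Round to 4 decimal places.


Gibbs: dG = dH - T*dS (consistent units, dS already in kJ/(mol*K)).
T*dS = 235 * -0.1438 = -33.793
dG = 99.78 - (-33.793)
dG = 133.573 kJ/mol, rounded to 4 dp:

133.5730 kJ/mol


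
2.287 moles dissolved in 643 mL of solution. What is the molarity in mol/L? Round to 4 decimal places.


Convert volume to liters: V_L = V_mL / 1000.
V_L = 643 / 1000 = 0.643 L
M = n / V_L = 2.287 / 0.643
M = 3.55676516 mol/L, rounded to 4 dp:

3.5568 mol/L


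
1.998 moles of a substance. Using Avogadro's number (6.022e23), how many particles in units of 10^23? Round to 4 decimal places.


N = n * NA, then divide by 1e23 for the requested units.
N / 1e23 = n * 6.022
N / 1e23 = 1.998 * 6.022
N / 1e23 = 12.031956, rounded to 4 dp:

12.0320


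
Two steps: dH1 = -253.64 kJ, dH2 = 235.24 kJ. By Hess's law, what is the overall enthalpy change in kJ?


Hess's law: enthalpy is a state function, so add the step enthalpies.
dH_total = dH1 + dH2 = -253.64 + (235.24)
dH_total = -18.4 kJ:

-18.40 kJ


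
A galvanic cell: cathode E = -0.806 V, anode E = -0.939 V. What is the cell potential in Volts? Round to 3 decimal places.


Standard cell potential: E_cell = E_cathode - E_anode.
E_cell = -0.806 - (-0.939)
E_cell = 0.133 V, rounded to 3 dp:

0.133 V


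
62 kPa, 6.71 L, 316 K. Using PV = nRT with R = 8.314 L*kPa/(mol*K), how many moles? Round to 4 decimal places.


PV = nRT, solve for n = PV / (RT).
PV = 62 * 6.71 = 416.02
RT = 8.314 * 316 = 2627.224
n = 416.02 / 2627.224
n = 0.15834965 mol, rounded to 4 dp:

0.1583 mol


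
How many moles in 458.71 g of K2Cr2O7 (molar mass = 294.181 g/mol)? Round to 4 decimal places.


n = mass / M
n = 458.71 / 294.181
n = 1.55927813 mol, rounded to 4 dp:

1.5593 mol


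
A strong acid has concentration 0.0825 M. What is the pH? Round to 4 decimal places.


A strong acid dissociates completely, so [H+] equals the given concentration.
pH = -log10([H+]) = -log10(0.0825)
pH = 1.08354605, rounded to 4 dp:

1.0835


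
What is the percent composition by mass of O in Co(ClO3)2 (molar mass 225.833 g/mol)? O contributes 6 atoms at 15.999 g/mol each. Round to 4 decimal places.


pct = 100 * (n_elem * M_elem) / M_total
mass_contribution = 6 * 15.999 = 95.994 g/mol
pct = 100 * 95.994 / 225.833
pct = 42.50663101 %, rounded to 4 dp:

42.5066 %


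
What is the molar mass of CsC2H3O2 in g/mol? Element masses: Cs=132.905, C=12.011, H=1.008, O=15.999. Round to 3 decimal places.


M = sum(count * atomic_mass) over atoms.
M = 1*132.905 + 2*12.011 + 3*1.008 + 2*15.999
M = 132.905 + 24.022 + 3.024 + 31.998
M = 191.949 g/mol, rounded to 3 dp:

191.949 g/mol


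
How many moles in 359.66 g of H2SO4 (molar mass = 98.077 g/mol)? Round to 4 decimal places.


n = mass / M
n = 359.66 / 98.077
n = 3.66711869 mol, rounded to 4 dp:

3.6671 mol


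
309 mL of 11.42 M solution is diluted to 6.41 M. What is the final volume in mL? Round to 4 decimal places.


Dilution: M1*V1 = M2*V2, solve for V2.
V2 = M1*V1 / M2
V2 = 11.42 * 309 / 6.41
V2 = 3528.78 / 6.41
V2 = 550.51170047 mL, rounded to 4 dp:

550.5117 mL


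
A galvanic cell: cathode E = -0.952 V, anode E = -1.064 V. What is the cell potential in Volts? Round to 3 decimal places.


Standard cell potential: E_cell = E_cathode - E_anode.
E_cell = -0.952 - (-1.064)
E_cell = 0.112 V, rounded to 3 dp:

0.112 V


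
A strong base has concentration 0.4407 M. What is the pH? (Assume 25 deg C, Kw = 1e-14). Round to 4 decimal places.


A strong base dissociates completely, so [OH-] equals the given concentration.
pOH = -log10([OH-]) = -log10(0.4407) = 0.355857
pH = 14 - pOH = 14 - 0.355857
pH = 13.644143, rounded to 4 dp:

13.6441


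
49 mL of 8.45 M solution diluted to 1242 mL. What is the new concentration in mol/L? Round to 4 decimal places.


Dilution: M1*V1 = M2*V2, solve for M2.
M2 = M1*V1 / V2
M2 = 8.45 * 49 / 1242
M2 = 414.05 / 1242
M2 = 0.33337359 mol/L, rounded to 4 dp:

0.3334 mol/L


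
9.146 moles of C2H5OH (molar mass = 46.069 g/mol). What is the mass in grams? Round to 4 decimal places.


mass = n * M
mass = 9.146 * 46.069
mass = 421.347074 g, rounded to 4 dp:

421.3471 g


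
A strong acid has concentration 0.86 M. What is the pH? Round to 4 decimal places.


A strong acid dissociates completely, so [H+] equals the given concentration.
pH = -log10([H+]) = -log10(0.86)
pH = 0.06550155, rounded to 4 dp:

0.0655


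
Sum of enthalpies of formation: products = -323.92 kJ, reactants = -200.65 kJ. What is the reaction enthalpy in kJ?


dH_rxn = sum(dH_f products) - sum(dH_f reactants)
dH_rxn = -323.92 - (-200.65)
dH_rxn = -123.27 kJ:

-123.27 kJ


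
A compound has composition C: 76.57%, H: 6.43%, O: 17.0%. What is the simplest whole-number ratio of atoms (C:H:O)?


Assume 100 g of compound, divide each mass% by atomic mass to get moles, then normalize by the smallest to get a raw atom ratio.
Moles per 100 g: C: 76.57/12.011 = 6.375, H: 6.43/1.008 = 6.379, O: 17.0/15.999 = 1.0626
Raw ratio (divide by min = 1.0626): C: 6.0, H: 6.003, O: 1.0
Multiply by 1 to clear fractions: C: 6.0 ~= 6, H: 6.003 ~= 6, O: 1.0 ~= 1
Reduce by GCD to get the simplest whole-number ratio:

6:6:1


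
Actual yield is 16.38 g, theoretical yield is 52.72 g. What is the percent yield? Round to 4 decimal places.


% yield = 100 * actual / theoretical
% yield = 100 * 16.38 / 52.72
% yield = 31.06980273 %, rounded to 4 dp:

31.0698 %


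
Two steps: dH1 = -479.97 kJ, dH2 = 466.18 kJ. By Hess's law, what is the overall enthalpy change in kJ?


Hess's law: enthalpy is a state function, so add the step enthalpies.
dH_total = dH1 + dH2 = -479.97 + (466.18)
dH_total = -13.79 kJ:

-13.79 kJ


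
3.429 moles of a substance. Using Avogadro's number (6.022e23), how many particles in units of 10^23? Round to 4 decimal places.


N = n * NA, then divide by 1e23 for the requested units.
N / 1e23 = n * 6.022
N / 1e23 = 3.429 * 6.022
N / 1e23 = 20.649438, rounded to 4 dp:

20.6494


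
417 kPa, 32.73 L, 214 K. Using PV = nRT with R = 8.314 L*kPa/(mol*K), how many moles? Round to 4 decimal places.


PV = nRT, solve for n = PV / (RT).
PV = 417 * 32.73 = 13648.41
RT = 8.314 * 214 = 1779.196
n = 13648.41 / 1779.196
n = 7.671111 mol, rounded to 4 dp:

7.6711 mol


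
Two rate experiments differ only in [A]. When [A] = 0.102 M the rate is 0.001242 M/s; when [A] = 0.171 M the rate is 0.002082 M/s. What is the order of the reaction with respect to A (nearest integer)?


Rate is proportional to [A]^n, so rate2/rate1 = ([A]2/[A]1)^n. Take logs to solve for n.
rate2/rate1 = 0.002082 / 0.001242 = 1.6763
[A]2/[A]1 = 0.171 / 0.102 = 1.6765
n = ln(1.6763) / ln(1.6765) = 1.0
Nearest integer order:

1


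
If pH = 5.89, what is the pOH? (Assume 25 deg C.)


At 25 deg C, pH + pOH = 14.
pOH = 14 - pH = 14 - 5.89
pOH = 8.11:

8.11


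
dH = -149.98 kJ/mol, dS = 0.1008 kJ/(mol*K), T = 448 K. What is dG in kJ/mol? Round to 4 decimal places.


Gibbs: dG = dH - T*dS (consistent units, dS already in kJ/(mol*K)).
T*dS = 448 * 0.1008 = 45.1584
dG = -149.98 - (45.1584)
dG = -195.1384 kJ/mol, rounded to 4 dp:

-195.1384 kJ/mol


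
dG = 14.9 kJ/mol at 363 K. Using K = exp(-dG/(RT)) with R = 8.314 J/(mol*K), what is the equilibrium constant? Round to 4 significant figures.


dG is in kJ/mol; multiply by 1000 to match R in J/(mol*K).
RT = 8.314 * 363 = 3017.982 J/mol
exponent = -dG*1000 / (RT) = -(14.9*1000) / 3017.982 = -4.93707385
K = exp(-4.93707385)
K = 0.0071755645, rounded to 4 significant figures:

0.007176


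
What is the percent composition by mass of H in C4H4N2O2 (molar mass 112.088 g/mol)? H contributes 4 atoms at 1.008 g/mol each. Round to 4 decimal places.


pct = 100 * (n_elem * M_elem) / M_total
mass_contribution = 4 * 1.008 = 4.032 g/mol
pct = 100 * 4.032 / 112.088
pct = 3.59717365 %, rounded to 4 dp:

3.5972 %


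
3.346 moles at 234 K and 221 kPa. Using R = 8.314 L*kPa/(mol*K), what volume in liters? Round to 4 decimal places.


PV = nRT, solve for V = nRT / P.
nRT = 3.346 * 8.314 * 234 = 6509.5627
V = 6509.5627 / 221
V = 29.45503484 L, rounded to 4 dp:

29.4550 L


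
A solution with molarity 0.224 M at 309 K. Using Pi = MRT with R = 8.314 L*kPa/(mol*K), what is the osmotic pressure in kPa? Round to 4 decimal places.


Osmotic pressure (van't Hoff): Pi = M*R*T.
RT = 8.314 * 309 = 2569.026
Pi = 0.224 * 2569.026
Pi = 575.461824 kPa, rounded to 4 dp:

575.4618 kPa


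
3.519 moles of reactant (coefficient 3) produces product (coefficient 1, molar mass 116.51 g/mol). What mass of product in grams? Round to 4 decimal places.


Use the coefficient ratio to convert reactant moles to product moles, then multiply by the product's molar mass.
moles_P = moles_R * (coeff_P / coeff_R) = 3.519 * (1/3) = 1.173
mass_P = moles_P * M_P = 1.173 * 116.51
mass_P = 136.66623 g, rounded to 4 dp:

136.6662 g


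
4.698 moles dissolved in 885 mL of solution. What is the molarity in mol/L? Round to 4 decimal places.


Convert volume to liters: V_L = V_mL / 1000.
V_L = 885 / 1000 = 0.885 L
M = n / V_L = 4.698 / 0.885
M = 5.30847458 mol/L, rounded to 4 dp:

5.3085 mol/L


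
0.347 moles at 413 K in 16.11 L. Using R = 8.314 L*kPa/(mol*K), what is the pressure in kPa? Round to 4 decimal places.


PV = nRT, solve for P = nRT / V.
nRT = 0.347 * 8.314 * 413 = 1191.4877
P = 1191.4877 / 16.11
P = 73.95950962 kPa, rounded to 4 dp:

73.9595 kPa


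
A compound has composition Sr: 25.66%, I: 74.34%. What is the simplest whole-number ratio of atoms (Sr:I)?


Assume 100 g of compound, divide each mass% by atomic mass to get moles, then normalize by the smallest to get a raw atom ratio.
Moles per 100 g: Sr: 25.66/87.62 = 0.2929, I: 74.34/126.904 = 0.5858
Raw ratio (divide by min = 0.2929): Sr: 1.0, I: 2.0
Multiply by 1 to clear fractions: Sr: 1.0 ~= 1, I: 2.0 ~= 2
Reduce by GCD to get the simplest whole-number ratio:

1:2


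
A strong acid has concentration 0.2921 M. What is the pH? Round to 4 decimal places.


A strong acid dissociates completely, so [H+] equals the given concentration.
pH = -log10([H+]) = -log10(0.2921)
pH = 0.53446844, rounded to 4 dp:

0.5345


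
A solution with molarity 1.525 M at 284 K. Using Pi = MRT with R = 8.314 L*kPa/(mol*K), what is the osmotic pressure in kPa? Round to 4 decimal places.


Osmotic pressure (van't Hoff): Pi = M*R*T.
RT = 8.314 * 284 = 2361.176
Pi = 1.525 * 2361.176
Pi = 3600.7934 kPa, rounded to 4 dp:

3600.7934 kPa


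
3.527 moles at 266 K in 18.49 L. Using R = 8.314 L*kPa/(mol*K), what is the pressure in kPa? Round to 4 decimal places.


PV = nRT, solve for P = nRT / V.
nRT = 3.527 * 8.314 * 266 = 7800.0451
P = 7800.0451 / 18.49
P = 421.85208761 kPa, rounded to 4 dp:

421.8521 kPa


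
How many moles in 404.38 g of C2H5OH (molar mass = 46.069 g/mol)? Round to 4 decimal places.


n = mass / M
n = 404.38 / 46.069
n = 8.77770301 mol, rounded to 4 dp:

8.7777 mol


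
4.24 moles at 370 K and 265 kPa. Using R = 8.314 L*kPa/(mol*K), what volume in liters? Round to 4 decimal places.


PV = nRT, solve for V = nRT / P.
nRT = 4.24 * 8.314 * 370 = 13043.0032
V = 13043.0032 / 265
V = 49.21888 L, rounded to 4 dp:

49.2189 L


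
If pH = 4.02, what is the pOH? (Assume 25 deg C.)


At 25 deg C, pH + pOH = 14.
pOH = 14 - pH = 14 - 4.02
pOH = 9.98:

9.98


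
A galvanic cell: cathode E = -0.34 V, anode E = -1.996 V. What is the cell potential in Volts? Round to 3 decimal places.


Standard cell potential: E_cell = E_cathode - E_anode.
E_cell = -0.34 - (-1.996)
E_cell = 1.656 V, rounded to 3 dp:

1.656 V


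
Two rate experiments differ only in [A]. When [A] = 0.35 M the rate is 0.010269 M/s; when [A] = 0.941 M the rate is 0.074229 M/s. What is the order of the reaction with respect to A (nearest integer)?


Rate is proportional to [A]^n, so rate2/rate1 = ([A]2/[A]1)^n. Take logs to solve for n.
rate2/rate1 = 0.074229 / 0.010269 = 7.2285
[A]2/[A]1 = 0.941 / 0.35 = 2.6886
n = ln(7.2285) / ln(2.6886) = 2.0
Nearest integer order:

2


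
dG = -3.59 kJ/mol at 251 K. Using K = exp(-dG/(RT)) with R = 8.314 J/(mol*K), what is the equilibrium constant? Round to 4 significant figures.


dG is in kJ/mol; multiply by 1000 to match R in J/(mol*K).
RT = 8.314 * 251 = 2086.814 J/mol
exponent = -dG*1000 / (RT) = -(-3.59*1000) / 2086.814 = 1.72032582
K = exp(1.72032582)
K = 5.5863483, rounded to 4 significant figures:

5.586


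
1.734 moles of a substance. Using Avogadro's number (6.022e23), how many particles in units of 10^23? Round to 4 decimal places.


N = n * NA, then divide by 1e23 for the requested units.
N / 1e23 = n * 6.022
N / 1e23 = 1.734 * 6.022
N / 1e23 = 10.442148, rounded to 4 dp:

10.4421


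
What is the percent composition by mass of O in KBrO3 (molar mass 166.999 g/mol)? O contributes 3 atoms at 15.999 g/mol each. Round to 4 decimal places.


pct = 100 * (n_elem * M_elem) / M_total
mass_contribution = 3 * 15.999 = 47.997 g/mol
pct = 100 * 47.997 / 166.999
pct = 28.74089066 %, rounded to 4 dp:

28.7409 %


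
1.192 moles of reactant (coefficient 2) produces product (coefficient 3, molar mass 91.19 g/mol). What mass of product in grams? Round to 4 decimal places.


Use the coefficient ratio to convert reactant moles to product moles, then multiply by the product's molar mass.
moles_P = moles_R * (coeff_P / coeff_R) = 1.192 * (3/2) = 1.788
mass_P = moles_P * M_P = 1.788 * 91.19
mass_P = 163.04772 g, rounded to 4 dp:

163.0477 g


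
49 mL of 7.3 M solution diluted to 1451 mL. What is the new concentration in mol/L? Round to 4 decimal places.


Dilution: M1*V1 = M2*V2, solve for M2.
M2 = M1*V1 / V2
M2 = 7.3 * 49 / 1451
M2 = 357.7 / 1451
M2 = 0.24651964 mol/L, rounded to 4 dp:

0.2465 mol/L


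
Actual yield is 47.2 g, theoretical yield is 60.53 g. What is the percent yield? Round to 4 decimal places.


% yield = 100 * actual / theoretical
% yield = 100 * 47.2 / 60.53
% yield = 77.97786222 %, rounded to 4 dp:

77.9779 %


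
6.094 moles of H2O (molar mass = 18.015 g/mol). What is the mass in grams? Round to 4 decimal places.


mass = n * M
mass = 6.094 * 18.015
mass = 109.78341 g, rounded to 4 dp:

109.7834 g


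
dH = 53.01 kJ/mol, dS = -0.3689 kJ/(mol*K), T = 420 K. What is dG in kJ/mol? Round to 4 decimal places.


Gibbs: dG = dH - T*dS (consistent units, dS already in kJ/(mol*K)).
T*dS = 420 * -0.3689 = -154.938
dG = 53.01 - (-154.938)
dG = 207.948 kJ/mol, rounded to 4 dp:

207.9480 kJ/mol


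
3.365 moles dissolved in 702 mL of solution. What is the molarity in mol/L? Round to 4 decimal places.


Convert volume to liters: V_L = V_mL / 1000.
V_L = 702 / 1000 = 0.702 L
M = n / V_L = 3.365 / 0.702
M = 4.79344729 mol/L, rounded to 4 dp:

4.7934 mol/L


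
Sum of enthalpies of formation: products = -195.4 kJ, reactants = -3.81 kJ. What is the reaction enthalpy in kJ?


dH_rxn = sum(dH_f products) - sum(dH_f reactants)
dH_rxn = -195.4 - (-3.81)
dH_rxn = -191.59 kJ:

-191.59 kJ


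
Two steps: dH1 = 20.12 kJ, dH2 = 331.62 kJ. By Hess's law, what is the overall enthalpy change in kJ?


Hess's law: enthalpy is a state function, so add the step enthalpies.
dH_total = dH1 + dH2 = 20.12 + (331.62)
dH_total = 351.74 kJ:

351.74 kJ


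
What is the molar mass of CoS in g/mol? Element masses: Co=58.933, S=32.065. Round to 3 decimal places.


M = sum(count * atomic_mass) over atoms.
M = 1*58.933 + 1*32.065
M = 58.933 + 32.065
M = 90.998 g/mol, rounded to 3 dp:

90.998 g/mol


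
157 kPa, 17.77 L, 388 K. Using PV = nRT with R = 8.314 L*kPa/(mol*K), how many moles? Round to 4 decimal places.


PV = nRT, solve for n = PV / (RT).
PV = 157 * 17.77 = 2789.89
RT = 8.314 * 388 = 3225.832
n = 2789.89 / 3225.832
n = 0.86485905 mol, rounded to 4 dp:

0.8649 mol


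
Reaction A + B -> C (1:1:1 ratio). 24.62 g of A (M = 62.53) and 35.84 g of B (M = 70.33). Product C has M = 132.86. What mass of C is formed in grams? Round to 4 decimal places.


Find moles of each reactant; the smaller value is the limiting reagent in a 1:1:1 reaction, so moles_C equals moles of the limiter.
n_A = mass_A / M_A = 24.62 / 62.53 = 0.393731 mol
n_B = mass_B / M_B = 35.84 / 70.33 = 0.509598 mol
Limiting reagent: A (smaller), n_limiting = 0.393731 mol
mass_C = n_limiting * M_C = 0.393731 * 132.86
mass_C = 52.31110066 g, rounded to 4 dp:

52.3111 g


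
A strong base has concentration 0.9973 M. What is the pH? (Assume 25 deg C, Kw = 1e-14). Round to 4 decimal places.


A strong base dissociates completely, so [OH-] equals the given concentration.
pOH = -log10([OH-]) = -log10(0.9973) = 0.001174
pH = 14 - pOH = 14 - 0.001174
pH = 13.998826, rounded to 4 dp:

13.9988


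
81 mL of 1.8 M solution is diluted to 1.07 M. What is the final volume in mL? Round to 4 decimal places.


Dilution: M1*V1 = M2*V2, solve for V2.
V2 = M1*V1 / M2
V2 = 1.8 * 81 / 1.07
V2 = 145.8 / 1.07
V2 = 136.26168224 mL, rounded to 4 dp:

136.2617 mL


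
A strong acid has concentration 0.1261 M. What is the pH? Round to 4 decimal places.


A strong acid dissociates completely, so [H+] equals the given concentration.
pH = -log10([H+]) = -log10(0.1261)
pH = 0.89928491, rounded to 4 dp:

0.8993


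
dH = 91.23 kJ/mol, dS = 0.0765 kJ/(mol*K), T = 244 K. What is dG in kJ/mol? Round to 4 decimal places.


Gibbs: dG = dH - T*dS (consistent units, dS already in kJ/(mol*K)).
T*dS = 244 * 0.0765 = 18.666
dG = 91.23 - (18.666)
dG = 72.564 kJ/mol, rounded to 4 dp:

72.5640 kJ/mol


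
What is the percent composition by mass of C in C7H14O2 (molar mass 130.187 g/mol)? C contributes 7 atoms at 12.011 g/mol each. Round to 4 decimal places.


pct = 100 * (n_elem * M_elem) / M_total
mass_contribution = 7 * 12.011 = 84.077 g/mol
pct = 100 * 84.077 / 130.187
pct = 64.58171707 %, rounded to 4 dp:

64.5817 %


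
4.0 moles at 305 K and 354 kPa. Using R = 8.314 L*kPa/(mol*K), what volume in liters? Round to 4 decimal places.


PV = nRT, solve for V = nRT / P.
nRT = 4.0 * 8.314 * 305 = 10143.08
V = 10143.08 / 354
V = 28.65276836 L, rounded to 4 dp:

28.6528 L


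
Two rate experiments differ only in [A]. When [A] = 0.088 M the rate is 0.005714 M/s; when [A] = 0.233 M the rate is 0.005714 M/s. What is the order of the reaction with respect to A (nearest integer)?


Rate is proportional to [A]^n, so rate2/rate1 = ([A]2/[A]1)^n. Take logs to solve for n.
rate2/rate1 = 0.005714 / 0.005714 = 1.0
[A]2/[A]1 = 0.233 / 0.088 = 2.6477
n = ln(1.0) / ln(2.6477) = 0.0
Nearest integer order:

0


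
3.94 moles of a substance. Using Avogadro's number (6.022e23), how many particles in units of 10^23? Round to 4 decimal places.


N = n * NA, then divide by 1e23 for the requested units.
N / 1e23 = n * 6.022
N / 1e23 = 3.94 * 6.022
N / 1e23 = 23.72668, rounded to 4 dp:

23.7267


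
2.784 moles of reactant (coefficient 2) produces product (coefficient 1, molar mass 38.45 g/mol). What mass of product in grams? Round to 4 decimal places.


Use the coefficient ratio to convert reactant moles to product moles, then multiply by the product's molar mass.
moles_P = moles_R * (coeff_P / coeff_R) = 2.784 * (1/2) = 1.392
mass_P = moles_P * M_P = 1.392 * 38.45
mass_P = 53.5224 g, rounded to 4 dp:

53.5224 g


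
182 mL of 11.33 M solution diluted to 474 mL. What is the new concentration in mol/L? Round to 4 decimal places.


Dilution: M1*V1 = M2*V2, solve for M2.
M2 = M1*V1 / V2
M2 = 11.33 * 182 / 474
M2 = 2062.06 / 474
M2 = 4.35033755 mol/L, rounded to 4 dp:

4.3503 mol/L


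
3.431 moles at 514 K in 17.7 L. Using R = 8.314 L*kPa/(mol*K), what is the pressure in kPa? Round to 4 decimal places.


PV = nRT, solve for P = nRT / V.
nRT = 3.431 * 8.314 * 514 = 14662.0217
P = 14662.0217 / 17.7
P = 828.36280791 kPa, rounded to 4 dp:

828.3628 kPa


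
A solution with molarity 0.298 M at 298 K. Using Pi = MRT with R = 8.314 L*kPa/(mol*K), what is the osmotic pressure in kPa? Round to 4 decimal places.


Osmotic pressure (van't Hoff): Pi = M*R*T.
RT = 8.314 * 298 = 2477.572
Pi = 0.298 * 2477.572
Pi = 738.316456 kPa, rounded to 4 dp:

738.3165 kPa


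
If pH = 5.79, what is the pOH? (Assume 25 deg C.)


At 25 deg C, pH + pOH = 14.
pOH = 14 - pH = 14 - 5.79
pOH = 8.21:

8.21


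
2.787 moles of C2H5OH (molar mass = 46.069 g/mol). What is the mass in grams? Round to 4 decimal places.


mass = n * M
mass = 2.787 * 46.069
mass = 128.394303 g, rounded to 4 dp:

128.3943 g


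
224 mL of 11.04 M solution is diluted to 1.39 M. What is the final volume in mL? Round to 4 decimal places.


Dilution: M1*V1 = M2*V2, solve for V2.
V2 = M1*V1 / M2
V2 = 11.04 * 224 / 1.39
V2 = 2472.96 / 1.39
V2 = 1779.10791367 mL, rounded to 4 dp:

1779.1079 mL


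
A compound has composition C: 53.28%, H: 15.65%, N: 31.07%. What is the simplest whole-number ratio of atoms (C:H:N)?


Assume 100 g of compound, divide each mass% by atomic mass to get moles, then normalize by the smallest to get a raw atom ratio.
Moles per 100 g: C: 53.28/12.011 = 4.4359, H: 15.65/1.008 = 15.5258, N: 31.07/14.007 = 2.2182
Raw ratio (divide by min = 2.2182): C: 2.0, H: 6.999, N: 1.0
Multiply by 1 to clear fractions: C: 2.0 ~= 2, H: 6.999 ~= 7, N: 1.0 ~= 1
Reduce by GCD to get the simplest whole-number ratio:

2:7:1


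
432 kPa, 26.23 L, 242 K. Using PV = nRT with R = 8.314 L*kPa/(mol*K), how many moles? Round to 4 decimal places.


PV = nRT, solve for n = PV / (RT).
PV = 432 * 26.23 = 11331.36
RT = 8.314 * 242 = 2011.988
n = 11331.36 / 2011.988
n = 5.63192226 mol, rounded to 4 dp:

5.6319 mol


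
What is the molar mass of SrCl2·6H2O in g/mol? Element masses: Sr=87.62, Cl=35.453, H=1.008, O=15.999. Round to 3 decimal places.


M = sum(count * atomic_mass) over atoms.
M = 1*87.62 + 2*35.453 + 12*1.008 + 6*15.999
M = 87.62 + 70.906 + 12.096 + 95.994
M = 266.616 g/mol, rounded to 3 dp:

266.616 g/mol


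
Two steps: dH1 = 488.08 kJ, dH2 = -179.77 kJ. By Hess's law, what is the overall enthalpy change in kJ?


Hess's law: enthalpy is a state function, so add the step enthalpies.
dH_total = dH1 + dH2 = 488.08 + (-179.77)
dH_total = 308.31 kJ:

308.31 kJ


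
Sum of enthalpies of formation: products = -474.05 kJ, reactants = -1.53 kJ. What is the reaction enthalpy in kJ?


dH_rxn = sum(dH_f products) - sum(dH_f reactants)
dH_rxn = -474.05 - (-1.53)
dH_rxn = -472.52 kJ:

-472.52 kJ


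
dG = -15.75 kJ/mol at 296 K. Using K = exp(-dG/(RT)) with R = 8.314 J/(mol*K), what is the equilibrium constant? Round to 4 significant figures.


dG is in kJ/mol; multiply by 1000 to match R in J/(mol*K).
RT = 8.314 * 296 = 2460.944 J/mol
exponent = -dG*1000 / (RT) = -(-15.75*1000) / 2460.944 = 6.3999831
K = exp(6.3999831)
K = 601.83487, rounded to 4 significant figures:

601.8


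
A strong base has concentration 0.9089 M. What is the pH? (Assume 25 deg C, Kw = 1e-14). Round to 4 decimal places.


A strong base dissociates completely, so [OH-] equals the given concentration.
pOH = -log10([OH-]) = -log10(0.9089) = 0.041484
pH = 14 - pOH = 14 - 0.041484
pH = 13.958516, rounded to 4 dp:

13.9585


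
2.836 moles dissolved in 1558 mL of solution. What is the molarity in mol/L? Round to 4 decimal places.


Convert volume to liters: V_L = V_mL / 1000.
V_L = 1558 / 1000 = 1.558 L
M = n / V_L = 2.836 / 1.558
M = 1.82028241 mol/L, rounded to 4 dp:

1.8203 mol/L


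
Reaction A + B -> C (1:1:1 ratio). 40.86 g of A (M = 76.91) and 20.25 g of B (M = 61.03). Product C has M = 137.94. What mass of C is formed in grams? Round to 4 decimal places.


Find moles of each reactant; the smaller value is the limiting reagent in a 1:1:1 reaction, so moles_C equals moles of the limiter.
n_A = mass_A / M_A = 40.86 / 76.91 = 0.53127 mol
n_B = mass_B / M_B = 20.25 / 61.03 = 0.331804 mol
Limiting reagent: B (smaller), n_limiting = 0.331804 mol
mass_C = n_limiting * M_C = 0.331804 * 137.94
mass_C = 45.76904376 g, rounded to 4 dp:

45.7690 g


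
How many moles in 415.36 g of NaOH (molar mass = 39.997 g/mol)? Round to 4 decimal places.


n = mass / M
n = 415.36 / 39.997
n = 10.38477886 mol, rounded to 4 dp:

10.3848 mol


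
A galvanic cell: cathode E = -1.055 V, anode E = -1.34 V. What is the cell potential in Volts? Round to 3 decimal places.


Standard cell potential: E_cell = E_cathode - E_anode.
E_cell = -1.055 - (-1.34)
E_cell = 0.285 V, rounded to 3 dp:

0.285 V


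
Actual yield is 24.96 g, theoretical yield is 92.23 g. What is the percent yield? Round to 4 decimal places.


% yield = 100 * actual / theoretical
% yield = 100 * 24.96 / 92.23
% yield = 27.06277784 %, rounded to 4 dp:

27.0628 %


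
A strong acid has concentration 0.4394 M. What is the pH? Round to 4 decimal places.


A strong acid dissociates completely, so [H+] equals the given concentration.
pH = -log10([H+]) = -log10(0.4394)
pH = 0.35713995, rounded to 4 dp:

0.3571


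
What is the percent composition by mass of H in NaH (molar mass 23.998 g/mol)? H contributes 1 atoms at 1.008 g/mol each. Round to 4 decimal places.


pct = 100 * (n_elem * M_elem) / M_total
mass_contribution = 1 * 1.008 = 1.008 g/mol
pct = 100 * 1.008 / 23.998
pct = 4.20035003 %, rounded to 4 dp:

4.2004 %


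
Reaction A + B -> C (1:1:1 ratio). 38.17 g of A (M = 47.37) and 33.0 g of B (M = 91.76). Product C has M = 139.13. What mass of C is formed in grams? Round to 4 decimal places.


Find moles of each reactant; the smaller value is the limiting reagent in a 1:1:1 reaction, so moles_C equals moles of the limiter.
n_A = mass_A / M_A = 38.17 / 47.37 = 0.805784 mol
n_B = mass_B / M_B = 33.0 / 91.76 = 0.359634 mol
Limiting reagent: B (smaller), n_limiting = 0.359634 mol
mass_C = n_limiting * M_C = 0.359634 * 139.13
mass_C = 50.03587842 g, rounded to 4 dp:

50.0359 g


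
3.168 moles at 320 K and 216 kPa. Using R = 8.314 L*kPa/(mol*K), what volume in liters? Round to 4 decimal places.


PV = nRT, solve for V = nRT / P.
nRT = 3.168 * 8.314 * 320 = 8428.4006
V = 8428.4006 / 216
V = 39.02037315 L, rounded to 4 dp:

39.0204 L


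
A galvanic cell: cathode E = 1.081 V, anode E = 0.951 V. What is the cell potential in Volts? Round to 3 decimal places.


Standard cell potential: E_cell = E_cathode - E_anode.
E_cell = 1.081 - (0.951)
E_cell = 0.13 V, rounded to 3 dp:

0.130 V


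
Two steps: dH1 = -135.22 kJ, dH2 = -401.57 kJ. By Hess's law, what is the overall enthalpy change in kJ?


Hess's law: enthalpy is a state function, so add the step enthalpies.
dH_total = dH1 + dH2 = -135.22 + (-401.57)
dH_total = -536.79 kJ:

-536.79 kJ


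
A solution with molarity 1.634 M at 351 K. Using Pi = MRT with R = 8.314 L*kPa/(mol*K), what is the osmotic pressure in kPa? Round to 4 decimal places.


Osmotic pressure (van't Hoff): Pi = M*R*T.
RT = 8.314 * 351 = 2918.214
Pi = 1.634 * 2918.214
Pi = 4768.361676 kPa, rounded to 4 dp:

4768.3617 kPa


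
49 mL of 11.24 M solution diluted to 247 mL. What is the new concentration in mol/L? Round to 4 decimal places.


Dilution: M1*V1 = M2*V2, solve for M2.
M2 = M1*V1 / V2
M2 = 11.24 * 49 / 247
M2 = 550.76 / 247
M2 = 2.22979757 mol/L, rounded to 4 dp:

2.2298 mol/L


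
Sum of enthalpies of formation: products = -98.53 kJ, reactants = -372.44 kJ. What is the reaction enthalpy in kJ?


dH_rxn = sum(dH_f products) - sum(dH_f reactants)
dH_rxn = -98.53 - (-372.44)
dH_rxn = 273.91 kJ:

273.91 kJ


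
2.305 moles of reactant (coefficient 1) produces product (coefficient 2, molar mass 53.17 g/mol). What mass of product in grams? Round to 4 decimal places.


Use the coefficient ratio to convert reactant moles to product moles, then multiply by the product's molar mass.
moles_P = moles_R * (coeff_P / coeff_R) = 2.305 * (2/1) = 4.61
mass_P = moles_P * M_P = 4.61 * 53.17
mass_P = 245.1137 g, rounded to 4 dp:

245.1137 g


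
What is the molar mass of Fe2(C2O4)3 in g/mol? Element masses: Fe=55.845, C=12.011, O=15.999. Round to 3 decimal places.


M = sum(count * atomic_mass) over atoms.
M = 2*55.845 + 6*12.011 + 12*15.999
M = 111.69 + 72.066 + 191.988
M = 375.744 g/mol, rounded to 3 dp:

375.744 g/mol


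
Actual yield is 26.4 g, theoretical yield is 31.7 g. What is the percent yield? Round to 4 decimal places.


% yield = 100 * actual / theoretical
% yield = 100 * 26.4 / 31.7
% yield = 83.2807571 %, rounded to 4 dp:

83.2808 %


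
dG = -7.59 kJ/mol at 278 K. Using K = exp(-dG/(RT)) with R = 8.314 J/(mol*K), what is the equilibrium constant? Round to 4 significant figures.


dG is in kJ/mol; multiply by 1000 to match R in J/(mol*K).
RT = 8.314 * 278 = 2311.292 J/mol
exponent = -dG*1000 / (RT) = -(-7.59*1000) / 2311.292 = 3.28387759
K = exp(3.28387759)
K = 26.679023, rounded to 4 significant figures:

26.68


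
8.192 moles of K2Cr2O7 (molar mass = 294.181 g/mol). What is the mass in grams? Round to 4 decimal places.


mass = n * M
mass = 8.192 * 294.181
mass = 2409.930752 g, rounded to 4 dp:

2409.9308 g


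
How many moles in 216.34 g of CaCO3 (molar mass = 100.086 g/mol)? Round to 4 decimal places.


n = mass / M
n = 216.34 / 100.086
n = 2.16154107 mol, rounded to 4 dp:

2.1615 mol


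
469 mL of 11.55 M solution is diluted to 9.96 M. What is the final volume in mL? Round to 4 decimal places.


Dilution: M1*V1 = M2*V2, solve for V2.
V2 = M1*V1 / M2
V2 = 11.55 * 469 / 9.96
V2 = 5416.95 / 9.96
V2 = 543.87048193 mL, rounded to 4 dp:

543.8705 mL


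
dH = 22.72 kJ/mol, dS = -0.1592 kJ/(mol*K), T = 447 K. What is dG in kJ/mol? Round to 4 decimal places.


Gibbs: dG = dH - T*dS (consistent units, dS already in kJ/(mol*K)).
T*dS = 447 * -0.1592 = -71.1624
dG = 22.72 - (-71.1624)
dG = 93.8824 kJ/mol, rounded to 4 dp:

93.8824 kJ/mol


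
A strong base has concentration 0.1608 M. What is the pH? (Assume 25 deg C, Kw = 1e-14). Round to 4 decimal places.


A strong base dissociates completely, so [OH-] equals the given concentration.
pOH = -log10([OH-]) = -log10(0.1608) = 0.793714
pH = 14 - pOH = 14 - 0.793714
pH = 13.206286, rounded to 4 dp:

13.2063


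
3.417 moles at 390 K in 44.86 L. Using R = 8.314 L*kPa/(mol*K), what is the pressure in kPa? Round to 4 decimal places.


PV = nRT, solve for P = nRT / V.
nRT = 3.417 * 8.314 * 390 = 11079.4858
P = 11079.4858 / 44.86
P = 246.97917521 kPa, rounded to 4 dp:

246.9792 kPa


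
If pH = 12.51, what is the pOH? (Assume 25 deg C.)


At 25 deg C, pH + pOH = 14.
pOH = 14 - pH = 14 - 12.51
pOH = 1.49:

1.49


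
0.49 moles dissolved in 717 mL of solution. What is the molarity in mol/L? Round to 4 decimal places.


Convert volume to liters: V_L = V_mL / 1000.
V_L = 717 / 1000 = 0.717 L
M = n / V_L = 0.49 / 0.717
M = 0.68340307 mol/L, rounded to 4 dp:

0.6834 mol/L


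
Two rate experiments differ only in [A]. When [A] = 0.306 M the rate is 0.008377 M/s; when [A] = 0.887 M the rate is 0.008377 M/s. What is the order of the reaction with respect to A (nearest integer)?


Rate is proportional to [A]^n, so rate2/rate1 = ([A]2/[A]1)^n. Take logs to solve for n.
rate2/rate1 = 0.008377 / 0.008377 = 1.0
[A]2/[A]1 = 0.887 / 0.306 = 2.8987
n = ln(1.0) / ln(2.8987) = 0.0
Nearest integer order:

0


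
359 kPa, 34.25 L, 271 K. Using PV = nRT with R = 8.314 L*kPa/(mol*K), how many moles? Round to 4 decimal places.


PV = nRT, solve for n = PV / (RT).
PV = 359 * 34.25 = 12295.75
RT = 8.314 * 271 = 2253.094
n = 12295.75 / 2253.094
n = 5.45727342 mol, rounded to 4 dp:

5.4573 mol


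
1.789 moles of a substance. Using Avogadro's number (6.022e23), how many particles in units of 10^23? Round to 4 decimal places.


N = n * NA, then divide by 1e23 for the requested units.
N / 1e23 = n * 6.022
N / 1e23 = 1.789 * 6.022
N / 1e23 = 10.773358, rounded to 4 dp:

10.7734


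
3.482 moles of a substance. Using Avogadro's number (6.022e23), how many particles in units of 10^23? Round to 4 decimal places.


N = n * NA, then divide by 1e23 for the requested units.
N / 1e23 = n * 6.022
N / 1e23 = 3.482 * 6.022
N / 1e23 = 20.968604, rounded to 4 dp:

20.9686


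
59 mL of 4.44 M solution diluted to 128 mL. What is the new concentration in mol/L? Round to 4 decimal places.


Dilution: M1*V1 = M2*V2, solve for M2.
M2 = M1*V1 / V2
M2 = 4.44 * 59 / 128
M2 = 261.96 / 128
M2 = 2.0465625 mol/L, rounded to 4 dp:

2.0466 mol/L


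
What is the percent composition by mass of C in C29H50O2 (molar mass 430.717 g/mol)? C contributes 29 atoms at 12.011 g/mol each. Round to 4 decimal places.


pct = 100 * (n_elem * M_elem) / M_total
mass_contribution = 29 * 12.011 = 348.319 g/mol
pct = 100 * 348.319 / 430.717
pct = 80.86957329 %, rounded to 4 dp:

80.8696 %


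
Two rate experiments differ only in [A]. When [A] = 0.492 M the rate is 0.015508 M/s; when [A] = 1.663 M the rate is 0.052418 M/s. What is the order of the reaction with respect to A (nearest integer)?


Rate is proportional to [A]^n, so rate2/rate1 = ([A]2/[A]1)^n. Take logs to solve for n.
rate2/rate1 = 0.052418 / 0.015508 = 3.3801
[A]2/[A]1 = 1.663 / 0.492 = 3.3801
n = ln(3.3801) / ln(3.3801) = 1.0
Nearest integer order:

1


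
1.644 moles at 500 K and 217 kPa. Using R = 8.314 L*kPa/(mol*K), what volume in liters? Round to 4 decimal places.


PV = nRT, solve for V = nRT / P.
nRT = 1.644 * 8.314 * 500 = 6834.108
V = 6834.108 / 217
V = 31.49358525 L, rounded to 4 dp:

31.4936 L


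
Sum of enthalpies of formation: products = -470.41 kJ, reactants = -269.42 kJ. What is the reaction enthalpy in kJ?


dH_rxn = sum(dH_f products) - sum(dH_f reactants)
dH_rxn = -470.41 - (-269.42)
dH_rxn = -200.99 kJ:

-200.99 kJ


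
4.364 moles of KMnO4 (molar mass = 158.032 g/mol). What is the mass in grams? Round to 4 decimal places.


mass = n * M
mass = 4.364 * 158.032
mass = 689.651648 g, rounded to 4 dp:

689.6516 g


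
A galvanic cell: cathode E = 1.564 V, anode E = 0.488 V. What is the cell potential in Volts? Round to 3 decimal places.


Standard cell potential: E_cell = E_cathode - E_anode.
E_cell = 1.564 - (0.488)
E_cell = 1.076 V, rounded to 3 dp:

1.076 V


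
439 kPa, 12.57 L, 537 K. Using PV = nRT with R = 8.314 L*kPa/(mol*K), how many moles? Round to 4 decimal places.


PV = nRT, solve for n = PV / (RT).
PV = 439 * 12.57 = 5518.23
RT = 8.314 * 537 = 4464.618
n = 5518.23 / 4464.618
n = 1.23599152 mol, rounded to 4 dp:

1.2360 mol


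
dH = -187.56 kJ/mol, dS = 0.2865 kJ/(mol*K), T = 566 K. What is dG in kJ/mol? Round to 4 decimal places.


Gibbs: dG = dH - T*dS (consistent units, dS already in kJ/(mol*K)).
T*dS = 566 * 0.2865 = 162.159
dG = -187.56 - (162.159)
dG = -349.719 kJ/mol, rounded to 4 dp:

-349.7190 kJ/mol


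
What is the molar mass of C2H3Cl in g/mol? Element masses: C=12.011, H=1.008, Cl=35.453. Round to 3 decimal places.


M = sum(count * atomic_mass) over atoms.
M = 2*12.011 + 3*1.008 + 1*35.453
M = 24.022 + 3.024 + 35.453
M = 62.499 g/mol, rounded to 3 dp:

62.499 g/mol


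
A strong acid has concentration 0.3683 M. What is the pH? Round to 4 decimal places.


A strong acid dissociates completely, so [H+] equals the given concentration.
pH = -log10([H+]) = -log10(0.3683)
pH = 0.43379828, rounded to 4 dp:

0.4338


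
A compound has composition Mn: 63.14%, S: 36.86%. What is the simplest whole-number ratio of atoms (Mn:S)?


Assume 100 g of compound, divide each mass% by atomic mass to get moles, then normalize by the smallest to get a raw atom ratio.
Moles per 100 g: Mn: 63.14/54.938 = 1.1493, S: 36.86/32.065 = 1.1495
Raw ratio (divide by min = 1.1493): Mn: 1.0, S: 1.0
Multiply by 1 to clear fractions: Mn: 1.0 ~= 1, S: 1.0 ~= 1
Reduce by GCD to get the simplest whole-number ratio:

1:1


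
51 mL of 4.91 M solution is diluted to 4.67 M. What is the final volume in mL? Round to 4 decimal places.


Dilution: M1*V1 = M2*V2, solve for V2.
V2 = M1*V1 / M2
V2 = 4.91 * 51 / 4.67
V2 = 250.41 / 4.67
V2 = 53.62098501 mL, rounded to 4 dp:

53.6210 mL


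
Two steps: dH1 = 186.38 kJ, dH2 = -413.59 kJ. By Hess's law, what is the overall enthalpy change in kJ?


Hess's law: enthalpy is a state function, so add the step enthalpies.
dH_total = dH1 + dH2 = 186.38 + (-413.59)
dH_total = -227.21 kJ:

-227.21 kJ


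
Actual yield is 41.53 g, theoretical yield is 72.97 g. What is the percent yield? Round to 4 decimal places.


% yield = 100 * actual / theoretical
% yield = 100 * 41.53 / 72.97
% yield = 56.91380019 %, rounded to 4 dp:

56.9138 %


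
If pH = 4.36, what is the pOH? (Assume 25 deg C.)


At 25 deg C, pH + pOH = 14.
pOH = 14 - pH = 14 - 4.36
pOH = 9.64:

9.64


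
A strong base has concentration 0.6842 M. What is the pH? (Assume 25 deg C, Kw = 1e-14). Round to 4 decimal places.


A strong base dissociates completely, so [OH-] equals the given concentration.
pOH = -log10([OH-]) = -log10(0.6842) = 0.164817
pH = 14 - pOH = 14 - 0.164817
pH = 13.835183, rounded to 4 dp:

13.8352


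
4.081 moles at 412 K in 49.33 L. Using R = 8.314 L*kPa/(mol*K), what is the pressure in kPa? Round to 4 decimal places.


PV = nRT, solve for P = nRT / V.
nRT = 4.081 * 8.314 * 412 = 13978.9268
P = 13978.9268 / 49.33
P = 283.37577134 kPa, rounded to 4 dp:

283.3758 kPa


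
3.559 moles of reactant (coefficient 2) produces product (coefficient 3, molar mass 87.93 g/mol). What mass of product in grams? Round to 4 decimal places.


Use the coefficient ratio to convert reactant moles to product moles, then multiply by the product's molar mass.
moles_P = moles_R * (coeff_P / coeff_R) = 3.559 * (3/2) = 5.3385
mass_P = moles_P * M_P = 5.3385 * 87.93
mass_P = 469.414305 g, rounded to 4 dp:

469.4143 g


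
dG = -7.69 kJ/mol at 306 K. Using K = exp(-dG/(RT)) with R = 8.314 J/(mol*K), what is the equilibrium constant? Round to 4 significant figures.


dG is in kJ/mol; multiply by 1000 to match R in J/(mol*K).
RT = 8.314 * 306 = 2544.084 J/mol
exponent = -dG*1000 / (RT) = -(-7.69*1000) / 2544.084 = 3.02269894
K = exp(3.02269894)
K = 20.546671, rounded to 4 significant figures:

20.55


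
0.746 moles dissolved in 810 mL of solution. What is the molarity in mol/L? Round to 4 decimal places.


Convert volume to liters: V_L = V_mL / 1000.
V_L = 810 / 1000 = 0.81 L
M = n / V_L = 0.746 / 0.81
M = 0.92098765 mol/L, rounded to 4 dp:

0.9210 mol/L


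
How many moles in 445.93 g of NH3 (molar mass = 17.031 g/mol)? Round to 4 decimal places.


n = mass / M
n = 445.93 / 17.031
n = 26.18343022 mol, rounded to 4 dp:

26.1834 mol


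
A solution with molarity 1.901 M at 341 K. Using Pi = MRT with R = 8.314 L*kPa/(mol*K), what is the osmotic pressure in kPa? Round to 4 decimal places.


Osmotic pressure (van't Hoff): Pi = M*R*T.
RT = 8.314 * 341 = 2835.074
Pi = 1.901 * 2835.074
Pi = 5389.475674 kPa, rounded to 4 dp:

5389.4757 kPa


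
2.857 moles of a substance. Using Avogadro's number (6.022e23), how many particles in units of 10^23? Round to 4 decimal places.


N = n * NA, then divide by 1e23 for the requested units.
N / 1e23 = n * 6.022
N / 1e23 = 2.857 * 6.022
N / 1e23 = 17.204854, rounded to 4 dp:

17.2049
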